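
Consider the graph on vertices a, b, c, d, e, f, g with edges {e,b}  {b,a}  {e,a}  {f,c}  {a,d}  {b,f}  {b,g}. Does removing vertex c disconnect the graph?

No

Deleting c leaves 1 component (was 1), so c is not a cut vertex.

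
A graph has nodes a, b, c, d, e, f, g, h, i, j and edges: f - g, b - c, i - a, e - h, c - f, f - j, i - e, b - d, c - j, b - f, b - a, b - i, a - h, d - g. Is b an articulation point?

Yes

Deleting b raises the number of components from 1 to 2, so b is a cut vertex.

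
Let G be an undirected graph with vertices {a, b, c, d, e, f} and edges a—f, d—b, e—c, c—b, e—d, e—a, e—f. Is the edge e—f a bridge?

After removing e—f, the path e-a-f still connects them, so the edge is not a bridge.

No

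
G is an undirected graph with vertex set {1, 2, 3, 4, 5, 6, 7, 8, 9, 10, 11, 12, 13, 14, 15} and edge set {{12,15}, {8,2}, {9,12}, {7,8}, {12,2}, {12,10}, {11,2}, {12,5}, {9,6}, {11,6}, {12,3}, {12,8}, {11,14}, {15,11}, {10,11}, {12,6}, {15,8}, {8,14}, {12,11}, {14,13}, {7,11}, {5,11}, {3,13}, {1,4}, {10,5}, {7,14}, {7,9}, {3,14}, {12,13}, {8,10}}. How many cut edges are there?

The edges on the cycle 12-15-8-10-12 are not bridges since each lies on that cycle.
But removing 1–4 disconnects 1 from 4 — this is a bridge.

1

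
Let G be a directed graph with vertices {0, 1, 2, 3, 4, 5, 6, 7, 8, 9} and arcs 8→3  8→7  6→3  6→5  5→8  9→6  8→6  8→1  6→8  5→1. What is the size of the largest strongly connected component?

3

{5, 6, 8} are all mutually reachable — one SCC of size 3.
{9} is an SCC by itself.
{0} is an SCC by itself.
{3} is an SCC by itself.
{7} is an SCC by itself.
(and 3 more singleton SCCs)
The largest has 3 vertices.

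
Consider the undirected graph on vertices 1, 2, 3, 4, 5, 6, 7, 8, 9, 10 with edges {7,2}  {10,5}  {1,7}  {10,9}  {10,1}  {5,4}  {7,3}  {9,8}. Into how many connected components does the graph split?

6 is isolated — a component by itself.
Starting from 1 we can reach 1, 2, 3, 4, 5, 7, 8, 9, 10. That is one component of size 9.
Total: 2 components.

2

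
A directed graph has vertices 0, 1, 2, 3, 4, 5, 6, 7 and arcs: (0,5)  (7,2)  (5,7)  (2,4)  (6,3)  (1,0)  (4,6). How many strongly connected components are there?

8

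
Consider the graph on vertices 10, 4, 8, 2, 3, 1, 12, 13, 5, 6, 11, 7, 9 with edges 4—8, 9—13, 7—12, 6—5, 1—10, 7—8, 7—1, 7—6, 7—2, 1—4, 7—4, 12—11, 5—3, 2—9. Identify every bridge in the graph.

1-10, 11-12, 12-7, 13-9, 2-7, 2-9, 3-5, 5-6, 6-7

The edges on the cycle 7-1-4-8-7 are not bridges since each lies on that cycle.
But removing 5—6 disconnects 5 from 6; removing 2—7 disconnects 2 from 7; removing 6—7 disconnects 6 from 7; removing 12—7 disconnects 12 from 7 — these are bridges.
In total 9 edges are bridges.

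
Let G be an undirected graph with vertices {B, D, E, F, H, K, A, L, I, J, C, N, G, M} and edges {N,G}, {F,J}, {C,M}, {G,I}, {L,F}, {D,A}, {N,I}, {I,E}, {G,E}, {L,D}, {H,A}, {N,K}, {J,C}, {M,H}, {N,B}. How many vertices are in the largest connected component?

8

Starting from B we can reach B, E, G, I, K, N. That is one component of size 6.
Starting from A we can reach A, C, D, F, H, J, L, M. That is one component of size 8.
The largest has 8 vertices.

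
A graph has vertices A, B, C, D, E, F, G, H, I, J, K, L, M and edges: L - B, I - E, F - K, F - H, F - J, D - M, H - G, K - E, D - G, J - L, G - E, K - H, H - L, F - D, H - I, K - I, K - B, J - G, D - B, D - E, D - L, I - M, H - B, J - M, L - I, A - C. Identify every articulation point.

none

Removing A, for instance, still leaves 2 components. No single vertex removal increases the component count — the graph has no articulation points.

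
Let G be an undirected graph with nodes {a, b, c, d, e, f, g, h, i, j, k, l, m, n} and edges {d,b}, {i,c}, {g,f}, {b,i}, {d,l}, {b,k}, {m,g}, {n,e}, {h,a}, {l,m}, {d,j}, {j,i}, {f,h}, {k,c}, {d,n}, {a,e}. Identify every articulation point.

Removing d increases the component count from 1 to 2, so d is a cut vertex.
By contrast removing e leaves 1 component; it is not a cut vertex. No other vertex is a cut vertex either.

d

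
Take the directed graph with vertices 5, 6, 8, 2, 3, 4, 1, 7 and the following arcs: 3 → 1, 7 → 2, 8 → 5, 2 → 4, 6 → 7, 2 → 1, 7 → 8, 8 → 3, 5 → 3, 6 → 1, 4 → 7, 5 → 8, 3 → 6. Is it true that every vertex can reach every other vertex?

There is no directed path from 1 to 2, so the graph is not strongly connected.

No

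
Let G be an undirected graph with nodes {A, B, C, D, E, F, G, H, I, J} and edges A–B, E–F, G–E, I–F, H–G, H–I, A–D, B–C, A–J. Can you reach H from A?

The component containing A is {A, B, C, D, J}, and H is not in it.

No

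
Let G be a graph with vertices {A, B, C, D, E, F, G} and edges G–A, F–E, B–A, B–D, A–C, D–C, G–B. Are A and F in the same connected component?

The component containing A is {A, B, C, D, G}, and F is not in it.

No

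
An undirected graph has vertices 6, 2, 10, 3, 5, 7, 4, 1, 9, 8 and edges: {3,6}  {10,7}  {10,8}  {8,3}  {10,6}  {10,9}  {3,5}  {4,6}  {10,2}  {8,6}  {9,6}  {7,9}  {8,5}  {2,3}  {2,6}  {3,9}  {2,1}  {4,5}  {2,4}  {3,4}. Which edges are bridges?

The edges on the cycle 10-8-5-4-3-2-10 are not bridges since each lies on that cycle.
But removing 2—1 disconnects 2 from 1 — this is a bridge.

1-2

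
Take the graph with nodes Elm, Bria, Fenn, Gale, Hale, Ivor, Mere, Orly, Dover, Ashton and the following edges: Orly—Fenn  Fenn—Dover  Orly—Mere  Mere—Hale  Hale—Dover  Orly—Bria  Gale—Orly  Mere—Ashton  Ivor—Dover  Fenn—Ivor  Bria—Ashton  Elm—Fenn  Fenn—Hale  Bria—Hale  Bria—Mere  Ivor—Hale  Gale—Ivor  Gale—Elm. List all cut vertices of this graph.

Removing Ivor, for instance, still leaves 1 component. No single vertex removal increases the component count — the graph has no articulation points.

none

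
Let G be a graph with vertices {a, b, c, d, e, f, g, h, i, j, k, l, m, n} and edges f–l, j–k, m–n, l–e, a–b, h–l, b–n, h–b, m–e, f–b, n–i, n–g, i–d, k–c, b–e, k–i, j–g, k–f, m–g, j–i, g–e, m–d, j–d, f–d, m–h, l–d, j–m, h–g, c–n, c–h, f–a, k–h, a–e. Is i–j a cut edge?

No

After removing i–j, the path i-k-j still connects them, so the edge is not a bridge.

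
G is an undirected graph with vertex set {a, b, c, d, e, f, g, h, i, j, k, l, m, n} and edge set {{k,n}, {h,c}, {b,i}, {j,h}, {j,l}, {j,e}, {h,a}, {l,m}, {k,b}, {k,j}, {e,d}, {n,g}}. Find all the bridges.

a-h, b-i, b-k, c-h, d-e, e-j, g-n, h-j, j-k, j-l, k-n, l-m

removing h-a disconnects h from a; removing c-h disconnects c from h; removing d-e disconnects d from e; removing g-n disconnects g from n — these are bridges.
In total 12 edges are bridges.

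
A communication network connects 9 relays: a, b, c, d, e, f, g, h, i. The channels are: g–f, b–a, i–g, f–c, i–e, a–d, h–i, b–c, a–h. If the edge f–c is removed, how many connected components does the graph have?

1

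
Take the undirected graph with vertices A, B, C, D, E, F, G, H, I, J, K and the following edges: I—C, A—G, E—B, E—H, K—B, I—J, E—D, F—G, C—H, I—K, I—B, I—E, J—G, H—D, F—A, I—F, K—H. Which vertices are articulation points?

I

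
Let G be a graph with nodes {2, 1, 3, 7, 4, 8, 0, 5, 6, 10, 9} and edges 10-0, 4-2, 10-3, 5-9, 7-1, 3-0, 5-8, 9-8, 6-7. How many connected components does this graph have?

4

Starting from 2 we can reach 2, 4. That is one component of size 2.
Starting from 1 we can reach 1, 6, 7. That is one component of size 3.
Starting from 5 we can reach 5, 8, 9. That is one component of size 3.
Starting from 0 we can reach 0, 3, 10. That is one component of size 3.
Total: 4 components.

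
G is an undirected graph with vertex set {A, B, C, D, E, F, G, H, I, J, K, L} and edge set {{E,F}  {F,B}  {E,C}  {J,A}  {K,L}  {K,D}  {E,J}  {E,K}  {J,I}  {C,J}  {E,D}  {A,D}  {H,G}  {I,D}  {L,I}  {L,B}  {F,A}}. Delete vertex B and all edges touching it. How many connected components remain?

2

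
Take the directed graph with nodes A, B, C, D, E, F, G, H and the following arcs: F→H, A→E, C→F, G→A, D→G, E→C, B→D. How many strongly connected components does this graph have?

{A} is an SCC by itself.
{E} is an SCC by itself.
{G} is an SCC by itself.
{H} is an SCC by itself.
{B} is an SCC by itself.
(and 3 more singleton SCCs)
That gives 8 strongly connected components.

8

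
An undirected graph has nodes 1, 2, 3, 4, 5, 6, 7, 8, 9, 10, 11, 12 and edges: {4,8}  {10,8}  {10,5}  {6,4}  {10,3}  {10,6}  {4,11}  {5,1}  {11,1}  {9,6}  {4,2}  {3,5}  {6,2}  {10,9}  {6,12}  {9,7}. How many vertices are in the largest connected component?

Starting from 1 we can reach 1, 2, 3, 4, 5, 6, 7, 8, 9, 10, 11, 12. That is one component of size 12.
The largest has 12 vertices.

12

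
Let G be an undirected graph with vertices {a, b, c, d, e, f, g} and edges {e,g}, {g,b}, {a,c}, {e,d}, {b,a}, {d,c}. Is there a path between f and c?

No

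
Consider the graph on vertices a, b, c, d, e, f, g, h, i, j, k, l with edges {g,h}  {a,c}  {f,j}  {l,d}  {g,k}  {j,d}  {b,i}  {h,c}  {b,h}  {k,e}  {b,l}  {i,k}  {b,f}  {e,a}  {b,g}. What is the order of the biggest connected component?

Starting from a we can reach a, b, c, d, e, f, g, h, i, j, k, l. That is one component of size 12.
The largest has 12 vertices.

12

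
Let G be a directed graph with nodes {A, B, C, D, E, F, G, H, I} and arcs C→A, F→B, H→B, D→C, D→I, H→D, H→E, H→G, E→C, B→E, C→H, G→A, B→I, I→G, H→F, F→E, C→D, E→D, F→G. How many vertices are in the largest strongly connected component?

{B, C, D, E, F, H} are all mutually reachable — one SCC of size 6.
{G} is an SCC by itself.
{I} is an SCC by itself.
{A} is an SCC by itself.
The largest has 6 vertices.

6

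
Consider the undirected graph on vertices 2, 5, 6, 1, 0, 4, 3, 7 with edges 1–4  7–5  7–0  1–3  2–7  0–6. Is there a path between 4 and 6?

No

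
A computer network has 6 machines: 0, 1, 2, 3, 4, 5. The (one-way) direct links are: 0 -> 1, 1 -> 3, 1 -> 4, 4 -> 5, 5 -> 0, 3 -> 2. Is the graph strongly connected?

No

There is no directed path from 2 to 3, so the graph is not strongly connected.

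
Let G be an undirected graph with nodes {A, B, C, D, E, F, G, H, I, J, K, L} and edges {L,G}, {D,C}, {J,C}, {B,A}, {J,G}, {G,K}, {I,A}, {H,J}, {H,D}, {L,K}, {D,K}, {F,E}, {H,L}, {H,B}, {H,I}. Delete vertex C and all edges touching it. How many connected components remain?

2

With C gone, the remaining components are: {E, F}; {A, B, D, G, H, I, J, K, L}.
That is 2 components.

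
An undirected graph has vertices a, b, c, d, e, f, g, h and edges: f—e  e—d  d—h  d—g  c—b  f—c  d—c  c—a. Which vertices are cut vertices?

c, d

Removing c increases the component count from 1 to 3, so c is a cut vertex.
Removing d increases the component count from 1 to 3, so d is a cut vertex.
By contrast removing a leaves 1 component; it is not a cut vertex. No other vertex is a cut vertex either.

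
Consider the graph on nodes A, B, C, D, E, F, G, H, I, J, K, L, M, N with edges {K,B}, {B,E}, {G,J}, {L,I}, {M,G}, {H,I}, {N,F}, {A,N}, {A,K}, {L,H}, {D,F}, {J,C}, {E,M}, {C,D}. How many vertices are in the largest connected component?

Starting from H we can reach H, I, L. That is one component of size 3.
Starting from A we can reach A, B, C, D, E, F, G, J, K, M, N. That is one component of size 11.
The largest has 11 vertices.

11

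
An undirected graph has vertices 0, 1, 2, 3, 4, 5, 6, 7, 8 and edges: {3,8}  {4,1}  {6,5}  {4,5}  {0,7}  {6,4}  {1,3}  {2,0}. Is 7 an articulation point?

No

Deleting 7 leaves 2 components (was 2), so 7 is not a cut vertex.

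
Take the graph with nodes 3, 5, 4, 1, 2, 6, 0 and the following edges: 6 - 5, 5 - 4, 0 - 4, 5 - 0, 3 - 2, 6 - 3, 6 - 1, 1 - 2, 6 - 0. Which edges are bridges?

none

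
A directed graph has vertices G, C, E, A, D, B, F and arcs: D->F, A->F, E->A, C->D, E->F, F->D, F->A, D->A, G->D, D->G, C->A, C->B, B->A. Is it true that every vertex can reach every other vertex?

No

There is no directed path from D to E, so the graph is not strongly connected.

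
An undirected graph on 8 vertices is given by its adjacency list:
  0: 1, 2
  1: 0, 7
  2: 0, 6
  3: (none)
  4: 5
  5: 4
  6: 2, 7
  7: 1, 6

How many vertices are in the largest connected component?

3 is isolated — a component by itself.
Starting from 4 we can reach 4, 5. That is one component of size 2.
Starting from 0 we can reach 0, 1, 2, 6, 7. That is one component of size 5.
The largest has 5 vertices.

5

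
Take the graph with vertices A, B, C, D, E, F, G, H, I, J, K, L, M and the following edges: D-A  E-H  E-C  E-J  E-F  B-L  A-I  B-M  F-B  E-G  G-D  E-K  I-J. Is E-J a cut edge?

No

After removing E-J, the path E-G-D-A-I-J still connects them, so the edge is not a bridge.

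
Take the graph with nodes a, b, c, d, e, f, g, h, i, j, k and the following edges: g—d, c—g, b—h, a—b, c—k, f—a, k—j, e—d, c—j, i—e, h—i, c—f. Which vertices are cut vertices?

c

Removing c increases the component count from 1 to 2, so c is a cut vertex.
By contrast removing e leaves 1 component; it is not a cut vertex. No other vertex is a cut vertex either.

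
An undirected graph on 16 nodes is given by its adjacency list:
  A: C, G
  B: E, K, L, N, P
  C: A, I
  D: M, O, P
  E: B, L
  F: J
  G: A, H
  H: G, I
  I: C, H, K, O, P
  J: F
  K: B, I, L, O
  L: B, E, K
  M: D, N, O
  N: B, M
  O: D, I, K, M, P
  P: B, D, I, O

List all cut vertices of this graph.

I

Removing I increases the component count from 2 to 3, so I is a cut vertex.
By contrast removing C leaves 2 components; it is not a cut vertex. No other vertex is a cut vertex either.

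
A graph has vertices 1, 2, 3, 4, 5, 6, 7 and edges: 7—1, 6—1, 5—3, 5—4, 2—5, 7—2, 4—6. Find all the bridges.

The edges on the cycle 7-2-5-4-6-1-7 are not bridges since each lies on that cycle.
But removing 5—3 disconnects 5 from 3 — this is a bridge.

3-5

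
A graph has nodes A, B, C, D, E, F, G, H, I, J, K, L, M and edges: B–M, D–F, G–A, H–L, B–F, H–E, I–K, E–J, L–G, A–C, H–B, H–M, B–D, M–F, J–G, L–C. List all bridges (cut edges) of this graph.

The edges on the cycle H-E-J-G-A-C-L-H are not bridges since each lies on that cycle.
But removing I–K disconnects I from K — this is a bridge.

I-K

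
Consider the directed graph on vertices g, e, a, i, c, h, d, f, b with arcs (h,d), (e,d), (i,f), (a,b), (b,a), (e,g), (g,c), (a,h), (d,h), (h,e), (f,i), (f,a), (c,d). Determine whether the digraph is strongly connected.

There is no directed path from e to f, so the graph is not strongly connected.

No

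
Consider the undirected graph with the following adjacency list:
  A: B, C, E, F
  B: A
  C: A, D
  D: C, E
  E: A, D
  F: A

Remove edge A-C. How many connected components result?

A and C are still connected via A-E-D-C, so the component count stays at 1.

1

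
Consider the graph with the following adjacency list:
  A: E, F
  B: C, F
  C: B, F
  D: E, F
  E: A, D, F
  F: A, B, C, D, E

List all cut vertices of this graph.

F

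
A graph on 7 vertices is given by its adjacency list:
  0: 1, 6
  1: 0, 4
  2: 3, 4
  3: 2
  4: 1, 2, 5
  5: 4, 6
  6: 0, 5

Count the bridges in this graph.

The edges on the cycle 5-6-0-1-4-5 are not bridges since each lies on that cycle.
But removing 4-2 disconnects 4 from 2; removing 2-3 disconnects 2 from 3 — these are bridges.
That makes 2 bridges.

2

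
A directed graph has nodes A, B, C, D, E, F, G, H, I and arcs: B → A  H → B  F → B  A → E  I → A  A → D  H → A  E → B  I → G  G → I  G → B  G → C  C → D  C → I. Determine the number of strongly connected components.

5

{C, G, I} are all mutually reachable — one SCC of size 3.
{A, B, E} are all mutually reachable — one SCC of size 3.
{F} is an SCC by itself.
{D} is an SCC by itself.
{H} is an SCC by itself.
That gives 5 strongly connected components.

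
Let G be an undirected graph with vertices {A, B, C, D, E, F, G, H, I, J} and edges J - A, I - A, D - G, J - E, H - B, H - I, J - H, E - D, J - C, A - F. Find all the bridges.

The edges on the cycle J-H-I-A-J are not bridges since each lies on that cycle.
But removing H - B disconnects H from B; removing E - D disconnects E from D; removing J - E disconnects J from E; removing F - A disconnects F from A — these are bridges.
In total 6 edges are bridges.

A-F, B-H, C-J, D-E, D-G, E-J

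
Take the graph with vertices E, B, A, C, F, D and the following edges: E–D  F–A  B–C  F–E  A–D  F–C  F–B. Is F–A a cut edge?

No

After removing F–A, the path F-E-D-A still connects them, so the edge is not a bridge.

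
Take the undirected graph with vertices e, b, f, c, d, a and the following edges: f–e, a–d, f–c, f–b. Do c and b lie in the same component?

Yes

From c we can reach b, c, e, f, which includes b.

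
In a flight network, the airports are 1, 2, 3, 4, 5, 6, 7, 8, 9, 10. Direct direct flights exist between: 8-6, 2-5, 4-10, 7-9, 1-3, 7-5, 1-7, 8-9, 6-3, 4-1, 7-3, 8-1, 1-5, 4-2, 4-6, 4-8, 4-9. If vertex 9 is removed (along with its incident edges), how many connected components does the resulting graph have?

1

With 9 gone, the remaining components are: {1, 2, 3, 4, 5, 6, 7, 8, 10}.
That is 1 component.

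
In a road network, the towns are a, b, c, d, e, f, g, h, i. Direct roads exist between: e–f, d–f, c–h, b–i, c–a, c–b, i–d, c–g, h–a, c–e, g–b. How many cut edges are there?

The edges on the cycle c-h-a-c are not bridges since each lies on that cycle.
Every edge lies on some cycle, so there are no bridges.

0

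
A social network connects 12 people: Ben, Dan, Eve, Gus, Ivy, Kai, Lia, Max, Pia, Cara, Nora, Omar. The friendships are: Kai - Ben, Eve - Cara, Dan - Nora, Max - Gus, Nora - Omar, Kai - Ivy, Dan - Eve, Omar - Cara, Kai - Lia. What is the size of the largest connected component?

Pia is isolated — a component by itself.
Starting from Gus we can reach Gus, Max. That is one component of size 2.
Starting from Ben we can reach Ben, Ivy, Kai, Lia. That is one component of size 4.
Starting from Dan we can reach Dan, Eve, Cara, Nora, Omar. That is one component of size 5.
The largest has 5 vertices.

5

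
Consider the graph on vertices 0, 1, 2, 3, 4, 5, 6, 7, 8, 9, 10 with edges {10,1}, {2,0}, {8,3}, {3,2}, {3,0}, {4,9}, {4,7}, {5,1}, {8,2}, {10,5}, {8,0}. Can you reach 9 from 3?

No

The component containing 3 is {0, 2, 3, 8}, and 9 is not in it.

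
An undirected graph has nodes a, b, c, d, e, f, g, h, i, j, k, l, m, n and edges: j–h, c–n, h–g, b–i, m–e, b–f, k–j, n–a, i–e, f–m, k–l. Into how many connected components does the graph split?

4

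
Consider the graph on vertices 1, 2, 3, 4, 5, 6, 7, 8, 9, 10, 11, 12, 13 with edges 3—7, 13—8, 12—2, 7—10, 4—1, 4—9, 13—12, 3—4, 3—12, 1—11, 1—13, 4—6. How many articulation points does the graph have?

6

Removing 1 increases the component count from 2 to 3, so 1 is a cut vertex.
Removing 3 increases the component count from 2 to 3, so 3 is a cut vertex.
Removing 4 increases the component count from 2 to 4, so 4 is a cut vertex.
Likewise 7, 12, 13 are cut vertices.
By contrast removing 2 leaves 2 components; it is not a cut vertex. No other vertex is a cut vertex either.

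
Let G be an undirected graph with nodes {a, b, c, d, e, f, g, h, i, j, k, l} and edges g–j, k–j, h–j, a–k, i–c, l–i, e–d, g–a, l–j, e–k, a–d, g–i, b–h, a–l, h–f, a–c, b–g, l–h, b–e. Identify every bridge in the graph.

The edges on the cycle a-l-i-c-a are not bridges since each lies on that cycle.
But removing f–h disconnects f from h — this is a bridge.

f-h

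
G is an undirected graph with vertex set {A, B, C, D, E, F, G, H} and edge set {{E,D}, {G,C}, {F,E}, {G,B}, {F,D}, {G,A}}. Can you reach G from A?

From A we can reach A, B, C, G, which includes G.

Yes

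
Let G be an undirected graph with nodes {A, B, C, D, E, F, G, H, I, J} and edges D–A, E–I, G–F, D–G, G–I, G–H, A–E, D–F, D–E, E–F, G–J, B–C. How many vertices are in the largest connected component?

Starting from B we can reach B, C. That is one component of size 2.
Starting from A we can reach A, D, E, F, G, H, I, J. That is one component of size 8.
The largest has 8 vertices.

8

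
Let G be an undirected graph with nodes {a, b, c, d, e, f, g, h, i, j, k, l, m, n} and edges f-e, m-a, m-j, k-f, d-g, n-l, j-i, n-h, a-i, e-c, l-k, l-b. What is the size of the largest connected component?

8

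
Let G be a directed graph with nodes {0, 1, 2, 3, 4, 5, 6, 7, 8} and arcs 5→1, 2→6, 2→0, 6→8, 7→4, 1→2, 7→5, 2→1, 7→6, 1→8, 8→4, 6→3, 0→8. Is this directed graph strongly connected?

There is no directed path from 4 to 2, so the graph is not strongly connected.

No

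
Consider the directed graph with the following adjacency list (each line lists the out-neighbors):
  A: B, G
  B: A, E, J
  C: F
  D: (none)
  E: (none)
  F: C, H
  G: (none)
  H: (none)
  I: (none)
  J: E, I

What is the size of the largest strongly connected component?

{A, B} are all mutually reachable — one SCC of size 2.
{C, F} are all mutually reachable — one SCC of size 2.
{H} is an SCC by itself.
{D} is an SCC by itself.
{G} is an SCC by itself.
(and 3 more singleton SCCs)
The largest has 2 vertices.

2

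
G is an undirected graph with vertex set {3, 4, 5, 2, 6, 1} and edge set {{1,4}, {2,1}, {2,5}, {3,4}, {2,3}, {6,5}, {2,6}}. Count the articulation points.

Removing 2 increases the component count from 1 to 2, so 2 is a cut vertex.
By contrast removing 6 leaves 1 component; it is not a cut vertex. No other vertex is a cut vertex either.

1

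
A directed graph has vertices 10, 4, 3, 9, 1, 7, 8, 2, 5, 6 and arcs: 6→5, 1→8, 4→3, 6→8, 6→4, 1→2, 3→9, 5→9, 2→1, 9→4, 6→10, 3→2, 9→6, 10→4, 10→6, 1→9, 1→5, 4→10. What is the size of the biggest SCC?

{1, 2, 3, 4, 5, 6, 9, 10} are all mutually reachable — one SCC of size 8.
{8} is an SCC by itself.
{7} is an SCC by itself.
The largest has 8 vertices.

8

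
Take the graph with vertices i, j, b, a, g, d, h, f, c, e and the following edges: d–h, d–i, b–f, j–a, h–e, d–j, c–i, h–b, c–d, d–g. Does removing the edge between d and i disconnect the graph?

No

After removing d–i, the path d-c-i still connects them, so the edge is not a bridge.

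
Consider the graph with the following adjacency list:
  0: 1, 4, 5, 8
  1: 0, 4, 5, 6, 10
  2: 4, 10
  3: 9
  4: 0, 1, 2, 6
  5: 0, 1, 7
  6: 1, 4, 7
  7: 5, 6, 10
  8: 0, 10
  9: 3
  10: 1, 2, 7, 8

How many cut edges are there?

1

The edges on the cycle 5-7-10-1-5 are not bridges since each lies on that cycle.
But removing 9-3 disconnects 9 from 3 — this is a bridge.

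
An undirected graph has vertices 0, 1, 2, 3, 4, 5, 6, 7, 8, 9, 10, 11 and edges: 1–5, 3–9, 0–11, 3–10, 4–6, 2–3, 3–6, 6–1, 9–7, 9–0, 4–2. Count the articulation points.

Removing 0 increases the component count from 2 to 3, so 0 is a cut vertex.
Removing 1 increases the component count from 2 to 3, so 1 is a cut vertex.
Removing 3 increases the component count from 2 to 4, so 3 is a cut vertex.
Likewise 6, 9 are cut vertices.
By contrast removing 5 leaves 2 components; it is not a cut vertex. No other vertex is a cut vertex either.

5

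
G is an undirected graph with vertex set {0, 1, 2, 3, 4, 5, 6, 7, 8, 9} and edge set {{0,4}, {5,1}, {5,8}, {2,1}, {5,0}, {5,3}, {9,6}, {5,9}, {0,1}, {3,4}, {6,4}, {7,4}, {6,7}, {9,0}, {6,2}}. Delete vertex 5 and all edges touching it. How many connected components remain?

With 5 gone, the remaining components are: {8}; {0, 1, 2, 3, 4, 6, 7, 9}.
That is 2 components.

2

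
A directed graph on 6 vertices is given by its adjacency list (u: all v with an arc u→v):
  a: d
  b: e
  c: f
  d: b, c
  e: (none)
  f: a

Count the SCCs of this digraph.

{a, c, d, f} are all mutually reachable — one SCC of size 4.
{e} is an SCC by itself.
{b} is an SCC by itself.
That gives 3 strongly connected components.

3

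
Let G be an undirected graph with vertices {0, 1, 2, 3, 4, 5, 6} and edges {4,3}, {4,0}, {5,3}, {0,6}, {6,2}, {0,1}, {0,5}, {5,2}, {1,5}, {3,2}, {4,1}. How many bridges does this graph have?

The edges on the cycle 0-6-2-3-5-1-0 are not bridges since each lies on that cycle.
Every edge lies on some cycle, so there are no bridges.

0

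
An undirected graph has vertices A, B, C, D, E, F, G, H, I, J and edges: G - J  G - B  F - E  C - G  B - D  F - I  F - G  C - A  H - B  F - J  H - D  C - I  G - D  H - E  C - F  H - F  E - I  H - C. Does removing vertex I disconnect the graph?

Deleting I leaves 1 component (was 1) (its neighbors C, E, F remain connected to each other), so I is not a cut vertex.

No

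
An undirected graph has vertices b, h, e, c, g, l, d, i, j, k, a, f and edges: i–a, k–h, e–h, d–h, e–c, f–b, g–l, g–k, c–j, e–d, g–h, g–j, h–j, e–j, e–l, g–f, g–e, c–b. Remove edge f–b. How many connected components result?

2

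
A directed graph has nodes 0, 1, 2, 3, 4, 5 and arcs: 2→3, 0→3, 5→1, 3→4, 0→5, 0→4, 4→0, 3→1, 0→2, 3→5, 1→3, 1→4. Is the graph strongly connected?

Yes

From 1 we can reach every vertex (0, 1, 2, 3, 4, 5), and every vertex can reach 1 (0, 1, 2, 3, 4, 5). So the whole graph is one strongly connected component.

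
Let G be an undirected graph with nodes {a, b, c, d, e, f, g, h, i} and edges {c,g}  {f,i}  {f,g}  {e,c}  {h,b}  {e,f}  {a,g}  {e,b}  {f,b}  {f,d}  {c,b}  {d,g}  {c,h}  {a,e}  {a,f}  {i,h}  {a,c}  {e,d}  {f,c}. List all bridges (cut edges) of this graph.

The edges on the cycle f-i-h-c-f are not bridges since each lies on that cycle.
Every edge lies on some cycle, so there are no bridges.

none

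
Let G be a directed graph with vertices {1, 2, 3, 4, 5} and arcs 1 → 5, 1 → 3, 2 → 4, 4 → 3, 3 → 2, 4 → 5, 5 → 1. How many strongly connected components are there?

1

{1, 2, 3, 4, 5} are all mutually reachable — one SCC of size 5.
That gives 1 strongly connected component.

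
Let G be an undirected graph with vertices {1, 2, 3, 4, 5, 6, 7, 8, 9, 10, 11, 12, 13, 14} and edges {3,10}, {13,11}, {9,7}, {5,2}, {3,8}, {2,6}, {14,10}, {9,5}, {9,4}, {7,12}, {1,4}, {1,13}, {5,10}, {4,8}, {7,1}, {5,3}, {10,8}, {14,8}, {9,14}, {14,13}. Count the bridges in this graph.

The edges on the cycle 9-7-1-13-14-9 are not bridges since each lies on that cycle.
But removing 2-5 disconnects 2 from 5; removing 11-13 disconnects 11 from 13; removing 12-7 disconnects 12 from 7; removing 2-6 disconnects 2 from 6 — these are bridges.
That makes 4 bridges.

4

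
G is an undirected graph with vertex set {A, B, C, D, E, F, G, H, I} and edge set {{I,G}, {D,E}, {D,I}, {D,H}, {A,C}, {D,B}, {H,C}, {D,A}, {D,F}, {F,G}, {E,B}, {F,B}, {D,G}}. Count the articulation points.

Removing D increases the component count from 1 to 2, so D is a cut vertex.
By contrast removing H leaves 1 component; it is not a cut vertex. No other vertex is a cut vertex either.

1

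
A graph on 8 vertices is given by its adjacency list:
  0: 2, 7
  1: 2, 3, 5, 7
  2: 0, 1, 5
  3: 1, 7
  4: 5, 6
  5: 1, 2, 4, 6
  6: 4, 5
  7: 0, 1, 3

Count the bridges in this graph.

0

The edges on the cycle 5-4-6-5 are not bridges since each lies on that cycle.
Every edge lies on some cycle, so there are no bridges.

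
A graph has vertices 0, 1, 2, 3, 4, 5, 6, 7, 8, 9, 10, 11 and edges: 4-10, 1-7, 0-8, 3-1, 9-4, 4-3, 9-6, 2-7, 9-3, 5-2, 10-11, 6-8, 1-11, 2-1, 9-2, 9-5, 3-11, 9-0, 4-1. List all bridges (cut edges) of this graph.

The edges on the cycle 9-4-10-11-3-9 are not bridges since each lies on that cycle.
Every edge lies on some cycle, so there are no bridges.

none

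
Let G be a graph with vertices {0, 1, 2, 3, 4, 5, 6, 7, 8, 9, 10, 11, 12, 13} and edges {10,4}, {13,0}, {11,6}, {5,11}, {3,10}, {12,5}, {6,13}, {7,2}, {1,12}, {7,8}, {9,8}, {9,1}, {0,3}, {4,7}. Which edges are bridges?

2-7

The edges on the cycle 9-1-12-5-11-6-13-0-3-10-4-7-8-9 are not bridges since each lies on that cycle.
But removing 7-2 disconnects 7 from 2 — this is a bridge.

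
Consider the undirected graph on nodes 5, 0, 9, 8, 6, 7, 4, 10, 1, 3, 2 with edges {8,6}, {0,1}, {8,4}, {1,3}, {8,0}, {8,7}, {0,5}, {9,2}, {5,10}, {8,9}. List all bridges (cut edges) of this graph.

0-1, 0-5, 0-8, 1-3, 10-5, 2-9, 4-8, 6-8, 7-8, 8-9

removing 5 - 0 disconnects 5 from 0; removing 3 - 1 disconnects 3 from 1; removing 0 - 8 disconnects 0 from 8; removing 9 - 2 disconnects 9 from 2 — these are bridges.
In total 10 edges are bridges.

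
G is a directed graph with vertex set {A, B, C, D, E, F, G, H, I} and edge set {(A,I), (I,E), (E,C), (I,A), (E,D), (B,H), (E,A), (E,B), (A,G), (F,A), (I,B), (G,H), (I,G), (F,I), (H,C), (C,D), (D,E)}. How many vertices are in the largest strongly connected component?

8

{A, B, C, D, E, G, H, I} are all mutually reachable — one SCC of size 8.
{F} is an SCC by itself.
The largest has 8 vertices.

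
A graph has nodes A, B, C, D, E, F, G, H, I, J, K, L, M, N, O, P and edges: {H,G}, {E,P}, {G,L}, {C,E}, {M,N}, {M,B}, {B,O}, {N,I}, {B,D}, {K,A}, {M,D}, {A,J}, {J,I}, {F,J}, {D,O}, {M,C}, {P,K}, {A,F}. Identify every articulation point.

G, M

Removing G increases the component count from 2 to 3, so G is a cut vertex.
Removing M increases the component count from 2 to 3, so M is a cut vertex.
By contrast removing J leaves 2 components; it is not a cut vertex. No other vertex is a cut vertex either.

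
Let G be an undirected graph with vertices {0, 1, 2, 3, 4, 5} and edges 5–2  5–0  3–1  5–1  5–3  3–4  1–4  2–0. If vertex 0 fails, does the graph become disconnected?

Deleting 0 leaves 1 component (was 1) (its neighbors 2, 5 remain connected to each other), so 0 is not a cut vertex.

No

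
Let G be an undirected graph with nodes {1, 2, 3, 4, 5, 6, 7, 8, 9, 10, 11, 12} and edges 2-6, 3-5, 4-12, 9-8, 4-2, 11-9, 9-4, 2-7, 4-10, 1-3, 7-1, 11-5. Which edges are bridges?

The edges on the cycle 11-9-4-2-7-1-3-5-11 are not bridges since each lies on that cycle.
But removing 8-9 disconnects 8 from 9; removing 4-10 disconnects 4 from 10; removing 6-2 disconnects 6 from 2; removing 4-12 disconnects 4 from 12 — these are bridges.

10-4, 12-4, 2-6, 8-9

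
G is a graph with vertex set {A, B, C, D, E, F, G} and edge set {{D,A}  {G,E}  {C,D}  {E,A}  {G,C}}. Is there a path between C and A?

Yes

From C we can reach A, C, D, E, G, which includes A.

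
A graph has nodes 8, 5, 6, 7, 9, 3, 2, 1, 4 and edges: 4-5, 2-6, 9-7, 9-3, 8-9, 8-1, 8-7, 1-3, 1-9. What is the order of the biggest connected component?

5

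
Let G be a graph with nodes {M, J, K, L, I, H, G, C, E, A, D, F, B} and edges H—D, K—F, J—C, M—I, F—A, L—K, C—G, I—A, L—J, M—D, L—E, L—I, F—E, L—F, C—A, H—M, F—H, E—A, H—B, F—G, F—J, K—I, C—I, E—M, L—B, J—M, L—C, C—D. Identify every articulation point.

none

Removing H, for instance, still leaves 1 component. No single vertex removal increases the component count — the graph has no articulation points.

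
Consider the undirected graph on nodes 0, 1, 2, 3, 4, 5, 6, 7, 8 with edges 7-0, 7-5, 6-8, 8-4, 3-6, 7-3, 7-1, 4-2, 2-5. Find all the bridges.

The edges on the cycle 7-3-6-8-4-2-5-7 are not bridges since each lies on that cycle.
But removing 7-0 disconnects 7 from 0; removing 7-1 disconnects 7 from 1 — these are bridges.

0-7, 1-7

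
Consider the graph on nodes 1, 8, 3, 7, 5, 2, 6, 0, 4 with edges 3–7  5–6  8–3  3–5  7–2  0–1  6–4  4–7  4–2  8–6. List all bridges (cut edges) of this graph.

The edges on the cycle 4-7-2-4 are not bridges since each lies on that cycle.
But removing 1–0 disconnects 1 from 0 — this is a bridge.

0-1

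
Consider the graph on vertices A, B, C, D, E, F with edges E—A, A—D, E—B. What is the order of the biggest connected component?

F is isolated — a component by itself.
C is isolated — a component by itself.
Starting from A we can reach A, B, D, E. That is one component of size 4.
The largest has 4 vertices.

4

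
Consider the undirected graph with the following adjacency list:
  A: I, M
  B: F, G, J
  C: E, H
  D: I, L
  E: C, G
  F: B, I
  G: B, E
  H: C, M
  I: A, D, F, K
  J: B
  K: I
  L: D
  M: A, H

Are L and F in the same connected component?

Yes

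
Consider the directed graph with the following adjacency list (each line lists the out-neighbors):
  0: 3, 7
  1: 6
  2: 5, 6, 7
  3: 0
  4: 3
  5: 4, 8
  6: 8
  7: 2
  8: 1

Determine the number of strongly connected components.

2

{0, 2, 3, 4, 5, 7} are all mutually reachable — one SCC of size 6.
{1, 6, 8} are all mutually reachable — one SCC of size 3.
That gives 2 strongly connected components.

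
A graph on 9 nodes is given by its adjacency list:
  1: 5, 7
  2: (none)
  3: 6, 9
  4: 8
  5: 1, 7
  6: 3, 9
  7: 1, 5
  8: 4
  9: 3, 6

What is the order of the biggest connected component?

2 is isolated — a component by itself.
Starting from 4 we can reach 4, 8. That is one component of size 2.
Starting from 1 we can reach 1, 5, 7. That is one component of size 3.
Starting from 3 we can reach 3, 6, 9. That is one component of size 3.
The largest has 3 vertices.

3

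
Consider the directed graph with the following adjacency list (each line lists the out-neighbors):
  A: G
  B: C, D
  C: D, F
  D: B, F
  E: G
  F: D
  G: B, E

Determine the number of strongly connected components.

3

{B, C, D, F} are all mutually reachable — one SCC of size 4.
{E, G} are all mutually reachable — one SCC of size 2.
{A} is an SCC by itself.
That gives 3 strongly connected components.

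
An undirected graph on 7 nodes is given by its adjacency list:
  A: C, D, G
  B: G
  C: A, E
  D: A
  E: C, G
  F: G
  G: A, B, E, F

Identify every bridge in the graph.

The edges on the cycle G-A-C-E-G are not bridges since each lies on that cycle.
But removing A-D disconnects A from D; removing G-F disconnects G from F; removing G-B disconnects G from B — these are bridges.

A-D, B-G, F-G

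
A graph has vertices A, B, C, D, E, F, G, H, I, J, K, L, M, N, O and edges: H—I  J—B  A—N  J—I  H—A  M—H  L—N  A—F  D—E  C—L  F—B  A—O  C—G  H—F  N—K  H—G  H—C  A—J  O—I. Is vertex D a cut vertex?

Deleting D leaves 2 components (was 2), so D is not a cut vertex.

No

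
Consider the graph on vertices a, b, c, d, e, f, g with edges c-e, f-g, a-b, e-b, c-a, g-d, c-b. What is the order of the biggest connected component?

4

Starting from d we can reach d, f, g. That is one component of size 3.
Starting from a we can reach a, b, c, e. That is one component of size 4.
The largest has 4 vertices.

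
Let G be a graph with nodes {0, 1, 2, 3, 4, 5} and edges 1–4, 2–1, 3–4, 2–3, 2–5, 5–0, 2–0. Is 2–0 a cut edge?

After removing 2–0, the path 2-5-0 still connects them, so the edge is not a bridge.

No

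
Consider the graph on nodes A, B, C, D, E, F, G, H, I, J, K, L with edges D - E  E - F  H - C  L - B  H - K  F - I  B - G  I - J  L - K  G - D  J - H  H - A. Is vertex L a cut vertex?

No

Deleting L leaves 1 component (was 1) (its neighbors B, K remain connected to each other), so L is not a cut vertex.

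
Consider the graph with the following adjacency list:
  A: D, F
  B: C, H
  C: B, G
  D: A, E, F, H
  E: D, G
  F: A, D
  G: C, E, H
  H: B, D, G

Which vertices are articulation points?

D

Removing D increases the component count from 1 to 2, so D is a cut vertex.
By contrast removing B leaves 1 component; it is not a cut vertex. No other vertex is a cut vertex either.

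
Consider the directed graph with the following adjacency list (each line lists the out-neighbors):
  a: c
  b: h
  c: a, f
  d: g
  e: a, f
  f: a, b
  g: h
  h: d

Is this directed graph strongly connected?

No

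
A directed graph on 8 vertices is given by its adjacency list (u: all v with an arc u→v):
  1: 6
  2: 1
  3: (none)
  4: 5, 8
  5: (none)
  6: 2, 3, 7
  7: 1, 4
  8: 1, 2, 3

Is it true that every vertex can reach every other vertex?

No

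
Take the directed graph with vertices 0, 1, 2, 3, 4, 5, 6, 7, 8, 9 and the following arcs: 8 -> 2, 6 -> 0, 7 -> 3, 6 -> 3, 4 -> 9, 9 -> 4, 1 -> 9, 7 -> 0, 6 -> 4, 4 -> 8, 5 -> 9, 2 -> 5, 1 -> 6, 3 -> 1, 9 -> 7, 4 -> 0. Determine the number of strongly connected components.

{1, 2, 3, 4, 5, 6, 7, 8, 9} are all mutually reachable — one SCC of size 9.
{0} is an SCC by itself.
That gives 2 strongly connected components.

2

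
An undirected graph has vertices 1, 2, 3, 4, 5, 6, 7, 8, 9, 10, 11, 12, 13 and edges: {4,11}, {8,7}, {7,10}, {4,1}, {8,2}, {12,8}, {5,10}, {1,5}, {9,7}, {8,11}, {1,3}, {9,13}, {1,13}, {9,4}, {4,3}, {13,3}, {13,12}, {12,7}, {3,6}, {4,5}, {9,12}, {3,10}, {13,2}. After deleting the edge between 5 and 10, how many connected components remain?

5 and 10 are still connected via 5-4-3-10, so the component count stays at 1.

1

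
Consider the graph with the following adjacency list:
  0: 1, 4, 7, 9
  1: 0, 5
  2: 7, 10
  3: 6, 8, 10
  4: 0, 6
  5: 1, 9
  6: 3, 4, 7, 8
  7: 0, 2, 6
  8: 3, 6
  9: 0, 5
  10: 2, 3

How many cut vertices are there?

Removing 0 increases the component count from 1 to 2, so 0 is a cut vertex.
By contrast removing 3 leaves 1 component; it is not a cut vertex. No other vertex is a cut vertex either.

1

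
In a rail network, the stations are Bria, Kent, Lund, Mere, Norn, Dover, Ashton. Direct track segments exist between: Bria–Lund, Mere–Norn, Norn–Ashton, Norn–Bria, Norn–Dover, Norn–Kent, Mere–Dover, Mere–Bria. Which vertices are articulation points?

Removing Bria increases the component count from 1 to 2, so Bria is a cut vertex.
Removing Norn increases the component count from 1 to 3, so Norn is a cut vertex.
By contrast removing Mere leaves 1 component; it is not a cut vertex. No other vertex is a cut vertex either.

Bria, Norn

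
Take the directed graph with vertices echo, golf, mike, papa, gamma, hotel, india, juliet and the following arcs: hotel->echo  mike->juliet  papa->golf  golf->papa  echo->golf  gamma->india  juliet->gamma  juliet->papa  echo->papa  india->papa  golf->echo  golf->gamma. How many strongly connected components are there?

{echo, golf, papa, gamma, india} are all mutually reachable — one SCC of size 5.
{mike} is an SCC by itself.
{hotel} is an SCC by itself.
{juliet} is an SCC by itself.
That gives 4 strongly connected components.

4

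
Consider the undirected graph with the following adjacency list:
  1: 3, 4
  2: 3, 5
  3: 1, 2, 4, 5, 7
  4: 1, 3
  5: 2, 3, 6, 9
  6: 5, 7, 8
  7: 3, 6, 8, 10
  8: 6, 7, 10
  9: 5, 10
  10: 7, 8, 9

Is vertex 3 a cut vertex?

Yes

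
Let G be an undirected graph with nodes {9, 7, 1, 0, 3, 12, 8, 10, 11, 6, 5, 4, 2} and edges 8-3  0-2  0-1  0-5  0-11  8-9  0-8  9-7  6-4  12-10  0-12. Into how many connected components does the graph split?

Starting from 4 we can reach 4, 6. That is one component of size 2.
Starting from 0 we can reach 0, 1, 2, 3, 5, 7, 8, 9, 10, 11, 12. That is one component of size 11.
Total: 2 components.

2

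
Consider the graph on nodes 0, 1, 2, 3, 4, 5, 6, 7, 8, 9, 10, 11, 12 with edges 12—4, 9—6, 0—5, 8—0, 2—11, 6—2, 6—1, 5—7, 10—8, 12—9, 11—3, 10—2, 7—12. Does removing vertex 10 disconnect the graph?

Deleting 10 leaves 1 component (was 1) (its neighbors 2, 8 remain connected to each other), so 10 is not a cut vertex.

No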